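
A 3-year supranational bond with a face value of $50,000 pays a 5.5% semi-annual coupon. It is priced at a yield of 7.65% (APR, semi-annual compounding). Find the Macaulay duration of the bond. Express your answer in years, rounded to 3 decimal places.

2.799 years

Periodic yield y = 0.03825. Discount each cash flow and weight by its period:
  t   CF        PV=CF/(1+0.03825)^t    t·PV
  1     1,375.00     1,324.3438     1,324.3438
  2     1,375.00     1,275.5539     2,551.1078
  3     1,375.00     1,228.5614     3,685.6843
  4     1,375.00     1,183.3002     4,733.2008
  5     1,375.00     1,139.7064     5,698.5322
  6    51,375.00    41,014.7620   246,088.5722
  Σ                 47,166.2279   264,081.4412
Price P = Σ PV = 47,166.2279.
Macaulay duration = Σ(t·PV) / P = 264,081.4412 / 47,166.2279 = 5.59895 half-year periods.
In years: 5.59895 / 2 = 2.79948 years.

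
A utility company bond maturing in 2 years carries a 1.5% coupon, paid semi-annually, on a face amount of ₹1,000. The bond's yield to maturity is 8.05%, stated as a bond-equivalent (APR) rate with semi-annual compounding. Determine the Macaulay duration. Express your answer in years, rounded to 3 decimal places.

Periodic yield y = 0.04025. Discount each cash flow and weight by its period:
  t   CF        PV=CF/(1+0.04025)^t    t·PV
  1         7.50         7.2098         7.2098
  2         7.50         6.9308        13.8617
  3         7.50         6.6627        19.9880
  4     1,007.50       860.3876     3,441.5505
  Σ                    881.1909     3,482.6100
Price P = Σ PV = 881.1909.
Macaulay duration = Σ(t·PV) / P = 3,482.6100 / 881.1909 = 3.95216 half-year periods.
In years: 3.95216 / 2 = 1.97608 years.

1.976 years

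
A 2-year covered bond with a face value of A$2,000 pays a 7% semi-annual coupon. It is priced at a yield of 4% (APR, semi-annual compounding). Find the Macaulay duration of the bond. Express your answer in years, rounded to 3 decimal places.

Periodic yield y = 0.02. Discount each cash flow and weight by its period:
  t   CF        PV=CF/(1+0.02)^t    t·PV
  1        70.00        68.6275        68.6275
  2        70.00        67.2818       134.5636
  3        70.00        65.9626       197.8877
  4     2,070.00     1,912.3600     7,649.4401
  Σ                  2,114.2319     8,050.5189
Price P = Σ PV = 2,114.2319.
Macaulay duration = Σ(t·PV) / P = 8,050.5189 / 2,114.2319 = 3.80777 half-year periods.
In years: 3.80777 / 2 = 1.90389 years.

1.904 years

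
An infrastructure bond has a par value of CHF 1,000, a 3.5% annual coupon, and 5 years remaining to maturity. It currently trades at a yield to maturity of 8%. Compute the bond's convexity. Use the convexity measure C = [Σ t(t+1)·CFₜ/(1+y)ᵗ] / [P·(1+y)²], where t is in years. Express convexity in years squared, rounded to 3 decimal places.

23.228

With y = 0.08:
  t   CF        PV=CF/(1+0.08)^t    t·PV        t(t+1)·PV
  1        35.00        32.4074        32.4074          64.8148
  2        35.00        30.0069        60.0137         180.0412
  3        35.00        27.7841        83.3524         333.4095
  4        35.00        25.7260       102.9042         514.5209
  5     1,035.00       704.4036     3,522.0180      21,132.1083
  Σ                    820.3280     3,800.6957      22,224.8947
P = 820.3280.
Convexity = Σ t(t+1)·PV / [P·(1+y)²] = 22,224.8947 / (820.3280 × 1.166400) = 23.22762.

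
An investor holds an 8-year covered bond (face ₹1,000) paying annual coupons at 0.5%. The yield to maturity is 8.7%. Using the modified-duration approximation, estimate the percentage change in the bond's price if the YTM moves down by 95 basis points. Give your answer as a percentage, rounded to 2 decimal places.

+6.81%

Periodic yield y = 0.087. Modified duration first:
  t   CF        PV=CF/(1+0.087)^t    t·PV
  1         5.00         4.5998         4.5998
  2         5.00         4.2317         8.4633
  3         5.00         3.8930        11.6789
  4         5.00         3.5814        14.3256
  5         5.00         3.2947        16.4737
  6         5.00         3.0310        18.1863
  7         5.00         2.7885        19.5192
  8     1,005.00       515.6199     4,124.9596
  Σ                    541.0400     4,218.2064
P = 541.0400; D_Mac = 7.79648 yrs; D_mod = 7.79648/(1+0.087) = 7.17247 yrs.
ΔP/P ≈ -D_mod · Δy = -7.17247 × (-0.0095) = +0.068138 = +6.8138%.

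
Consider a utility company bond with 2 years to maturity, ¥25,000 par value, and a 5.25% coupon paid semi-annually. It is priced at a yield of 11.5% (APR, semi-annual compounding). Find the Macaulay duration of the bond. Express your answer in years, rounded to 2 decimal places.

Periodic yield y = 0.0575. Discount each cash flow and weight by its period:
  t   CF        PV=CF/(1+0.0575)^t    t·PV
  1       656.25       620.5674       620.5674
  2       656.25       586.8249     1,173.6499
  3       656.25       554.9172     1,664.7516
  4    25,656.25    20,515.0072    82,060.0290
  Σ                 22,277.3168    85,518.9978
Price P = Σ PV = 22,277.3168.
Macaulay duration = Σ(t·PV) / P = 85,518.9978 / 22,277.3168 = 3.83884 half-year periods.
In years: 3.83884 / 2 = 1.91942 years.

1.92 years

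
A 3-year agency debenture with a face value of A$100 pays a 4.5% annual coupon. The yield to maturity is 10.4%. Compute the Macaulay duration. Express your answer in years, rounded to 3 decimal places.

2.861 years

Periodic yield y = 0.104. Discount each cash flow and weight by its year:
  t   CF        PV=CF/(1+0.104)^t    t·PV
  1         4.50         4.0761         4.0761
  2         4.50         3.6921         7.3842
  3       104.50        77.6621       232.9863
  Σ                     85.4303       244.4466
Price P = Σ PV = 85.4303.
Macaulay duration = Σ(t·PV) / P = 244.4466 / 85.4303 = 2.86136 years.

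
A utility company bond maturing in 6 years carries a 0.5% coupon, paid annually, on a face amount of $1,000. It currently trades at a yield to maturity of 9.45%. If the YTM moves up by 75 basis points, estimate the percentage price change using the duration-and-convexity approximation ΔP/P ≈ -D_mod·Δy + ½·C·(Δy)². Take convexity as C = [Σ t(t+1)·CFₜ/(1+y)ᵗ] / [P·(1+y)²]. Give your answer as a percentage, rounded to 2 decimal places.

With y = 0.0945:
  t   CF        PV=CF/(1+0.0945)^t    t·PV        t(t+1)·PV
  1         5.00         4.5683         4.5683           9.1366
  2         5.00         4.1739         8.3477          25.0432
  3         5.00         3.8135        11.4405          45.7619
  4         5.00         3.4842        13.9369          69.6846
  5         5.00         3.1834        15.9170          95.5020
  6     1,005.00       584.6170     3,507.7022      24,553.9155
  Σ                    603.8403     3,561.9126      24,799.0438
P = 603.8403; D_Mac = 5.89877 yrs; D_mod = 5.38946 yrs; C = 34.28320.
Duration effect: -5.38946 × (+0.0075) = -0.040421
Convexity effect: 0.5 × 34.28320 × (0.0075)² = +0.0009642
ΔP/P ≈ -0.040421 + 0.0009642 = -0.039457 = -3.9457%.

-3.95%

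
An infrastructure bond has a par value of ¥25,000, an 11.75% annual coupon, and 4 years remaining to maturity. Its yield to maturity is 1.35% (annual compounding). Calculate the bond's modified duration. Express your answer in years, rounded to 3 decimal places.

3.462 years

Periodic yield y = 0.0135. First find Macaulay duration:
  t   CF        PV=CF/(1+0.0135)^t    t·PV
  1     2,937.50     2,898.3720     2,898.3720
  2     2,937.50     2,859.7651     5,719.5303
  3     2,937.50     2,821.6726     8,465.0177
  4    27,937.50    26,478.4481   105,913.7926
  Σ                 35,058.2578   122,996.7126
P = 35,058.2578; Macaulay duration = 122,996.7126 / 35,058.2578 = 3.50835 years.
Modified duration = D_Mac / (1 + y) = 3.50835 / 1.0135 = 3.46162 years.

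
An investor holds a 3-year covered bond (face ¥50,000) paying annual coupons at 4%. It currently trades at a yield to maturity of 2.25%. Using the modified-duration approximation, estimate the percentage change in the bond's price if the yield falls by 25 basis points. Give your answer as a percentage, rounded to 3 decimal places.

+0.706%

Periodic yield y = 0.0225. Modified duration first:
  t   CF        PV=CF/(1+0.0225)^t    t·PV
  1     2,000.00     1,955.9902     1,955.9902
  2     2,000.00     1,912.9489     3,825.8977
  3    52,000.00    48,642.2207   145,926.6620
  Σ                 52,511.1598   151,708.5500
P = 52,511.1598; D_Mac = 2.88907 yrs; D_mod = 2.88907/(1+0.0225) = 2.82550 yrs.
ΔP/P ≈ -D_mod · Δy = -2.82550 × (-0.0025) = +0.007064 = +0.7064%.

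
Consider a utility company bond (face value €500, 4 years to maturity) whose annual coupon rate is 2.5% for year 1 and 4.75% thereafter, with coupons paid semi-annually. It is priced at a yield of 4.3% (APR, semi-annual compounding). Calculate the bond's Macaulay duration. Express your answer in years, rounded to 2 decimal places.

3.76 years

Periodic yield y = 0.0215. Discount each cash flow and weight by its period:
  t   CF        PV=CF/(1+0.0215)^t    t·PV
  1        6.250         6.1185         6.1185
  2        6.250         5.9897        11.9794
  3       11.875        11.1409        33.4226
  4       11.875        10.9064        43.6255
  5       11.875        10.6768        53.3841
  6       11.875        10.4521        62.7126
  7       11.875        10.2321        71.6247
  8      511.875       431.7745     3,454.1957
  Σ                    497.2908     3,737.0629
Price P = Σ PV = 497.2908.
Macaulay duration = Σ(t·PV) / P = 3,737.0629 / 497.2908 = 7.51484 half-year periods.
In years: 7.51484 / 2 = 3.75742 years.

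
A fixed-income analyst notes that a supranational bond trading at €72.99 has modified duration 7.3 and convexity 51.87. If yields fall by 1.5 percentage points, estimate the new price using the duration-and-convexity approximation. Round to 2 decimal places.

€81.41

Duration effect: -D_mod·Δy = -7.3 × (-0.015) = +0.109500
Convexity effect: ½·C·(Δy)² = 0.5 × 51.87 × (-0.015)² = +0.005835375
ΔP/P ≈ +0.109500 + 0.005835375 = +0.115335375
New price ≈ 72.99 × (1 + 0.115335375) = 81.40832902125.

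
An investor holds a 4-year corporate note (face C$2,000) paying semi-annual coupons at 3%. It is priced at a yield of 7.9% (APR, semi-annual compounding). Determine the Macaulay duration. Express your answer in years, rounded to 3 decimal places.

3.776 years

Periodic yield y = 0.0395. Discount each cash flow and weight by its period:
  t   CF        PV=CF/(1+0.0395)^t    t·PV
  1        30.00        28.8600        28.8600
  2        30.00        27.7634        55.5268
  3        30.00        26.7084        80.1252
  4        30.00        25.6935       102.7740
  5        30.00        24.7172       123.5859
  6        30.00        23.7779       142.6677
  7        30.00        22.8744       160.1208
  8     2,030.00     1,489.0185    11,912.1479
  Σ                  1,669.4133    12,605.8082
Price P = Σ PV = 1,669.4133.
Macaulay duration = Σ(t·PV) / P = 12,605.8082 / 1,669.4133 = 7.55104 half-year periods.
In years: 7.55104 / 2 = 3.77552 years.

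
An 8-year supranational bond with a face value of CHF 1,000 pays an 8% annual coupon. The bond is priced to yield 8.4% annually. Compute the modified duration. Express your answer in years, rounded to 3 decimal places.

5.704 years

Periodic yield y = 0.084. First find Macaulay duration:
  t   CF        PV=CF/(1+0.084)^t    t·PV
  1        80.00        73.8007        73.8007
  2        80.00        68.0819       136.1637
  3        80.00        62.8061       188.4184
  4        80.00        57.9392       231.7570
  5        80.00        53.4495       267.2475
  6        80.00        49.3076       295.8459
  7        80.00        45.4868       318.4073
  8     1,080.00       566.4864     4,531.8913
  Σ                    977.3583     6,043.5319
P = 977.3583; Macaulay duration = 6,043.5319 / 977.3583 = 6.18354 years.
Modified duration = D_Mac / (1 + y) = 6.18354 / 1.084 = 5.70437 years.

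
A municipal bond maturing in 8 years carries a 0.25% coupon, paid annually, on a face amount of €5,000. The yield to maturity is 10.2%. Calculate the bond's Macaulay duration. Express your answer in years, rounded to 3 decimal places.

7.888 years

Periodic yield y = 0.102. Discount each cash flow and weight by its year:
  t   CF        PV=CF/(1+0.102)^t    t·PV
  1        12.50        11.3430        11.3430
  2        12.50        10.2931        20.5862
  3        12.50         9.3404        28.0212
  4        12.50         8.4759        33.9034
  5        12.50         7.6913        38.4567
  6        12.50         6.9794        41.8766
  7        12.50         6.3334        44.3340
  8     5,012.50     2,304.6322    18,437.0578
  Σ                  2,365.0888    18,655.5790
Price P = Σ PV = 2,365.0888.
Macaulay duration = Σ(t·PV) / P = 18,655.5790 / 2,365.0888 = 7.88790 years.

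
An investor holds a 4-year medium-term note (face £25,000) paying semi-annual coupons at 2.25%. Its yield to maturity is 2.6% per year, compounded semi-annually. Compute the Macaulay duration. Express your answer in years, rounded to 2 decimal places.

3.85 years

Periodic yield y = 0.013. Discount each cash flow and weight by its period:
  t   CF        PV=CF/(1+0.013)^t    t·PV
  1       281.25       277.6407       277.6407
  2       281.25       274.0777       548.1553
  3       281.25       270.5604       811.6811
  4       281.25       267.0882     1,068.3529
  5       281.25       263.6606     1,318.3032
  6       281.25       260.2770     1,561.6622
  7       281.25       256.9369     1,798.5580
  8    25,281.25    22,799.3770   182,395.0162
  Σ                 24,669.6185   189,779.3697
Price P = Σ PV = 24,669.6185.
Macaulay duration = Σ(t·PV) / P = 189,779.3697 / 24,669.6185 = 7.69284 half-year periods.
In years: 7.69284 / 2 = 3.84642 years.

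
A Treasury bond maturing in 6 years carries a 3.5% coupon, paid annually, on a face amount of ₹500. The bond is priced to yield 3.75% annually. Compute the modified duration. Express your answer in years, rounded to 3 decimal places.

Periodic yield y = 0.0375. First find Macaulay duration:
  t   CF        PV=CF/(1+0.0375)^t    t·PV
  1        17.50        16.8675        16.8675
  2        17.50        16.2578        32.5156
  3        17.50        15.6702        47.0105
  4        17.50        15.1038        60.4151
  5        17.50        14.5579        72.7893
  6       517.50       414.9366     2,489.6195
  Σ                    493.3937     2,719.2175
P = 493.3937; Macaulay duration = 2,719.2175 / 493.3937 = 5.51125 years.
Modified duration = D_Mac / (1 + y) = 5.51125 / 1.0375 = 5.31205 years.

5.312 years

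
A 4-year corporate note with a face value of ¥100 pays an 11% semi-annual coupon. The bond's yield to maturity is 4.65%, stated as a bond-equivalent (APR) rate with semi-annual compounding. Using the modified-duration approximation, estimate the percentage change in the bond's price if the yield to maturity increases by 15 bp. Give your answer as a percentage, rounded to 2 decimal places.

-0.50%

Periodic yield y = 0.02325. Modified duration first:
  t   CF        PV=CF/(1+0.02325)^t    t·PV
  1         5.50         5.3750         5.3750
  2         5.50         5.2529        10.5058
  3         5.50         5.1335        15.4006
  4         5.50         5.0169        20.0676
  5         5.50         4.9029        24.5146
  6         5.50         4.7915        28.7490
  7         5.50         4.6826        32.7785
  8       105.50        87.7806       702.2446
  Σ                    122.9360       839.6357
P = 122.9360; D_Mac = 6.82986 half-year periods = 3.41493 yrs; D_mod = 3.41493/(1+0.02325) = 3.33734 yrs.
ΔP/P ≈ -D_mod · Δy = -3.33734 × (+0.0015) = -0.005006 = -0.5006%.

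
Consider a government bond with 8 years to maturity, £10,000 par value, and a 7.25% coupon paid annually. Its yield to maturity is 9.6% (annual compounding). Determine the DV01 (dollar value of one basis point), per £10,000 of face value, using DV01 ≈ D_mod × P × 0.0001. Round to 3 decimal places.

£4.947

Periodic yield y = 0.096.
  t   CF        PV=CF/(1+0.096)^t    t·PV
  1       725.00       661.4964       661.4964
  2       725.00       603.5551     1,207.1101
  3       725.00       550.6889     1,652.0668
  4       725.00       502.4534     2,009.8136
  5       725.00       458.4429     2,292.2144
  6       725.00       418.2873     2,509.7238
  7       725.00       381.6490     2,671.5430
  8    10,725.00     5,151.2528    41,210.0228
  Σ                  8,727.8258    54,213.9909
P = 8,727.8258; D_Mac = 6.21163 yrs; D_mod = 5.66754 yrs.
DV01 ≈ 5.66754 × 8,727.8258 × 0.0001 = 4.946532.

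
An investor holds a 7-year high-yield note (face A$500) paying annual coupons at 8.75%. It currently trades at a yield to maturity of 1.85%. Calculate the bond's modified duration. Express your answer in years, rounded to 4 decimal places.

Periodic yield y = 0.0185. First find Macaulay duration:
  t   CF        PV=CF/(1+0.0185)^t    t·PV
  1        43.75        42.9553        42.9553
  2        43.75        42.1751        84.3502
  3        43.75        41.4090       124.2271
  4        43.75        40.6569       162.6275
  5        43.75        39.9184       199.5919
  6        43.75        39.1933       235.1598
  7       543.75       478.2688     3,347.8815
  Σ                    724.5768     4,196.7932
P = 724.5768; Macaulay duration = 4,196.7932 / 724.5768 = 5.79206 years.
Modified duration = D_Mac / (1 + y) = 5.79206 / 1.0185 = 5.68685 years.

5.6869 years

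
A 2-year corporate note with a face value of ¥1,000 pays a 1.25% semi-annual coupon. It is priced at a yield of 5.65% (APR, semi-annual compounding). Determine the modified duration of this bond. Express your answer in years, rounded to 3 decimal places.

1.926 years

Periodic yield y = 0.02825. First find Macaulay duration:
  t   CF        PV=CF/(1+0.02825)^t    t·PV
  1         6.25         6.0783         6.0783
  2         6.25         5.9113        11.8226
  3         6.25         5.7489        17.2467
  4     1,006.25       900.1420     3,600.5680
  Σ                    917.8805     3,635.7155
P = 917.8805; Macaulay duration = 3,635.7155 / 917.8805 = 3.96099 half-year periods = 1.98050 years.
Modified duration = D_Mac / (1 + y) = 1.98050 / 1.02825 = 1.92608 years.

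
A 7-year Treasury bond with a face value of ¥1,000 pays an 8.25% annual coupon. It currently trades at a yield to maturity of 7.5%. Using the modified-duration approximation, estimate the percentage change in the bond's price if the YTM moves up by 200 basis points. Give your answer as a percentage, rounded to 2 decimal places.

-10.45%

Periodic yield y = 0.075. Modified duration first:
  t   CF        PV=CF/(1+0.075)^t    t·PV
  1        82.50        76.7442        76.7442
  2        82.50        71.3899       142.7799
  3        82.50        66.4092       199.2277
  4        82.50        61.7760       247.1042
  5        82.50        57.4661       287.3304
  6        82.50        53.4568       320.7410
  7     1,082.50       652.4822     4,567.3753
  Σ                  1,039.7245     5,841.3026
P = 1,039.7245; D_Mac = 5.61813 yrs; D_mod = 5.61813/(1+0.075) = 5.22616 yrs.
ΔP/P ≈ -D_mod · Δy = -5.22616 × (+0.02) = -0.104523 = -10.4523%.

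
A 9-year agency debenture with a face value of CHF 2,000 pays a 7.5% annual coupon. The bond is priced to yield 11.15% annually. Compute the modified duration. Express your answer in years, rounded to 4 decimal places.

5.9150 years

Periodic yield y = 0.1115. First find Macaulay duration:
  t   CF        PV=CF/(1+0.1115)^t    t·PV
  1       150.00       134.9528       134.9528
  2       150.00       121.4150       242.8300
  3       150.00       109.2353       327.7058
  4       150.00        98.2773       393.1094
  5       150.00        88.4187       442.0933
  6       150.00        79.5490       477.2937
  7       150.00        71.5690       500.9830
  8       150.00        64.3896       515.1166
  9     2,150.00       830.3348     7,473.0135
  Σ                  1,598.1414    10,507.0980
P = 1,598.1414; Macaulay duration = 10,507.0980 / 1,598.1414 = 6.57457 years.
Modified duration = D_Mac / (1 + y) = 6.57457 / 1.1115 = 5.91505 years.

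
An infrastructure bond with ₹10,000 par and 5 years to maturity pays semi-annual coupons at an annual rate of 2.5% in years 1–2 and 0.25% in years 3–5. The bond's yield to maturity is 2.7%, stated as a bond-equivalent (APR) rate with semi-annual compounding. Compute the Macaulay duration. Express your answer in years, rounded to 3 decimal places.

4.795 years

Periodic yield y = 0.0135. Discount each cash flow and weight by its period:
  t   CF        PV=CF/(1+0.0135)^t    t·PV
  1       125.00       123.3350       123.3350
  2       125.00       121.6921       243.3843
  3       125.00       120.0712       360.2135
  4       125.00       118.4718       473.8872
  5        12.50        11.6894        58.4469
  6        12.50        11.5337        69.2020
  7        12.50        11.3800        79.6603
  8        12.50        11.2285        89.8276
  9        12.50        11.0789        99.7100
  10   10,012.50     8,755.9848    87,559.8480
  Σ                  9,296.4653    89,157.5147
Price P = Σ PV = 9,296.4653.
Macaulay duration = Σ(t·PV) / P = 89,157.5147 / 9,296.4653 = 9.59047 half-year periods.
In years: 9.59047 / 2 = 4.79524 years.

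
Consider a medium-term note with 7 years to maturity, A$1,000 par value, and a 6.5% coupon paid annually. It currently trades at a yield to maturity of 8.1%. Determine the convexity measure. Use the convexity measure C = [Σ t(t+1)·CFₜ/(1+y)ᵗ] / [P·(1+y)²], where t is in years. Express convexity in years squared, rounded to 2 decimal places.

36.98

With y = 0.081:
  t   CF        PV=CF/(1+0.081)^t    t·PV        t(t+1)·PV
  1        65.00        60.1295        60.1295         120.2590
  2        65.00        55.6240       111.2479         333.7438
  3        65.00        51.4560       154.3681         617.4724
  4        65.00        47.6004       190.4016         952.0080
  5        65.00        44.0337       220.1684       1,321.0101
  6        65.00        40.7342       244.4052       1,710.8364
  7     1,065.00       617.4044     4,321.8311      34,574.6488
  Σ                    916.9822     5,302.5518      39,629.9784
P = 916.9822.
Convexity = Σ t(t+1)·PV / [P·(1+y)²] = 39,629.9784 / (916.9822 × 1.168561) = 36.98380.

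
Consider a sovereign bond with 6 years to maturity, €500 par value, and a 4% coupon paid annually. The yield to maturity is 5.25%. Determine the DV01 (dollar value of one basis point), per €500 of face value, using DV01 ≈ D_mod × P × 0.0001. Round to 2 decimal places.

€0.24

Periodic yield y = 0.0525.
  t   CF        PV=CF/(1+0.0525)^t    t·PV
  1        20.00        19.0024        19.0024
  2        20.00        18.0545        36.1090
  3        20.00        17.1539        51.4618
  4        20.00        16.2983        65.1931
  5        20.00        15.4853        77.4265
  6       520.00       382.5346     2,295.2076
  Σ                    468.5290     2,544.4003
P = 468.5290; D_Mac = 5.43061 yrs; D_mod = 5.15973 yrs.
DV01 ≈ 5.15973 × 468.5290 × 0.0001 = 0.241748.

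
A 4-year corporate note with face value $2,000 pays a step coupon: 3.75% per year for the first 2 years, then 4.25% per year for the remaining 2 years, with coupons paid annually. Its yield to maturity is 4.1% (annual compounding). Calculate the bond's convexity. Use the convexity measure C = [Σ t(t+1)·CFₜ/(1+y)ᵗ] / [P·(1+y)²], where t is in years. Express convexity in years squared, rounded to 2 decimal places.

With y = 0.041:
  t   CF        PV=CF/(1+0.041)^t    t·PV        t(t+1)·PV
  1        75.00        72.0461        72.0461         144.0922
  2        75.00        69.2086       138.4171         415.2514
  3        85.00        75.3471       226.0414         904.1656
  4     2,085.00     1,775.4283     7,101.7133      35,508.5663
  Σ                  1,992.0301     7,538.2179      36,972.0754
P = 1,992.0301.
Convexity = Σ t(t+1)·PV / [P·(1+y)²] = 36,972.0754 / (1,992.0301 × 1.083681) = 17.12681.

17.13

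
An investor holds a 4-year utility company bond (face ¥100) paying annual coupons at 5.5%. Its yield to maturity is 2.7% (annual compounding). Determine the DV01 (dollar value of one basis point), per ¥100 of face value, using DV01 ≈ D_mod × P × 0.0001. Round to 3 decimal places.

¥0.040

Periodic yield y = 0.027.
  t   CF        PV=CF/(1+0.027)^t    t·PV
  1         5.50         5.3554         5.3554
  2         5.50         5.2146        10.4292
  3         5.50         5.0775        15.2326
  4       105.50        94.8354       379.3418
  Σ                    110.4830       410.3590
P = 110.4830; D_Mac = 3.71423 yrs; D_mod = 3.61658 yrs.
DV01 ≈ 3.61658 × 110.4830 × 0.0001 = 0.039957.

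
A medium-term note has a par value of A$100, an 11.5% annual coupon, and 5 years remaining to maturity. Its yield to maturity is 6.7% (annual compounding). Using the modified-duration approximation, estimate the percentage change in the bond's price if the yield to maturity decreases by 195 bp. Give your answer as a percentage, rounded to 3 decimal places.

Periodic yield y = 0.067. Modified duration first:
  t   CF        PV=CF/(1+0.067)^t    t·PV
  1        11.50        10.7779        10.7779
  2        11.50        10.1011        20.2022
  3        11.50         9.4668        28.4005
  4        11.50         8.8724        35.4895
  5       111.50        80.6219       403.1093
  Σ                    119.8401       497.9794
P = 119.8401; D_Mac = 4.15537 yrs; D_mod = 4.15537/(1+0.067) = 3.89444 yrs.
ΔP/P ≈ -D_mod · Δy = -3.89444 × (-0.0195) = +0.075942 = +7.5942%.

+7.594%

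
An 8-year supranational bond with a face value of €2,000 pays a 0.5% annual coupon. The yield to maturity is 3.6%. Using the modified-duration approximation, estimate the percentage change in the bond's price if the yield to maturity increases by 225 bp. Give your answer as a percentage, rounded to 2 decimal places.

-17.03%

Periodic yield y = 0.036. Modified duration first:
  t   CF        PV=CF/(1+0.036)^t    t·PV
  1        10.00         9.6525         9.6525
  2        10.00         9.3171        18.6342
  3        10.00         8.9933        26.9800
  4        10.00         8.6808        34.7233
  5        10.00         8.3792        41.8959
  6        10.00         8.0880        48.5280
  7        10.00         7.8070        54.6487
  8     2,010.00     1,514.6700    12,117.3597
  Σ                  1,575.5879    12,352.4223
P = 1,575.5879; D_Mac = 7.83988 yrs; D_mod = 7.83988/(1+0.036) = 7.56745 yrs.
ΔP/P ≈ -D_mod · Δy = -7.56745 × (+0.0225) = -0.170268 = -17.0268%.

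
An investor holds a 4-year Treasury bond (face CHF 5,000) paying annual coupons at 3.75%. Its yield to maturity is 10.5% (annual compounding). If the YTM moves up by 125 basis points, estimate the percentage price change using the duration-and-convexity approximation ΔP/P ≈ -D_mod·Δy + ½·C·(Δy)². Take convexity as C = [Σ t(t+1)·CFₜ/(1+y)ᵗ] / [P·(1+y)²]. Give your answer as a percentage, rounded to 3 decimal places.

-4.133%

With y = 0.105:
  t   CF        PV=CF/(1+0.105)^t    t·PV        t(t+1)·PV
  1       187.50       169.6833       169.6833         339.3665
  2       187.50       153.5595       307.1190         921.3571
  3       187.50       138.9679       416.9036       1,667.6146
  4     5,187.50     3,479.4372    13,917.7486      69,588.7432
  Σ                  3,941.6478    14,811.4546      72,517.0814
P = 3,941.6478; D_Mac = 3.75768 yrs; D_mod = 3.40062 yrs; C = 15.06739.
Duration effect: -3.40062 × (+0.0125) = -0.042508
Convexity effect: 0.5 × 15.06739 × (0.0125)² = +0.0011771
ΔP/P ≈ -0.042508 + 0.0011771 = -0.041331 = -4.1331%.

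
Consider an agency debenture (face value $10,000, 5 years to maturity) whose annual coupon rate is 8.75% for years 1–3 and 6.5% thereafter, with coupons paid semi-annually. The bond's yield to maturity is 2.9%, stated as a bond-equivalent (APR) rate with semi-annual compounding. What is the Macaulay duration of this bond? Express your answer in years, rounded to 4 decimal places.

Periodic yield y = 0.0145. Discount each cash flow and weight by its period:
  t   CF        PV=CF/(1+0.0145)^t    t·PV
  1       437.50       431.2469       431.2469
  2       437.50       425.0832       850.1664
  3       437.50       419.0076     1,257.0228
  4       437.50       413.0188     1,652.0753
  5       437.50       407.1157     2,035.5783
  6       437.50       401.2968     2,407.7811
  7       325.00       293.8455     2,056.9183
  8       325.00       289.6456     2,317.1649
  9       325.00       285.5058     2,569.5520
  10   10,325.00     8,940.6593    89,406.5932
  Σ                 12,306.4252   104,984.0992
Price P = Σ PV = 12,306.4252.
Macaulay duration = Σ(t·PV) / P = 104,984.0992 / 12,306.4252 = 8.53084 half-year periods.
In years: 8.53084 / 2 = 4.26542 years.

4.2654 years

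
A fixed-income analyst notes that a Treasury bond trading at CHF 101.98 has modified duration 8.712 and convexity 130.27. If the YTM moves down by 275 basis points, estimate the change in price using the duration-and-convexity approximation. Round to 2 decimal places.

+CHF 29.46

Duration effect: -D_mod·Δy = -8.712 × (-0.0275) = +0.239580
Convexity effect: ½·C·(Δy)² = 0.5 × 130.27 × (-0.0275)² = +0.04925834375
ΔP/P ≈ +0.239580 + 0.04925834375 = +0.28883834375
ΔP ≈ 101.98 × (+0.28883834375) = +29.455734295625.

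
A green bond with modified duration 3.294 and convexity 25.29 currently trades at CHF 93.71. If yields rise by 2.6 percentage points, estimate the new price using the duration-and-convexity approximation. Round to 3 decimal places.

Duration effect: -D_mod·Δy = -3.294 × (+0.026) = -0.085644
Convexity effect: ½·C·(Δy)² = 0.5 × 25.29 × (0.026)² = +0.00854802
ΔP/P ≈ -0.085644 + 0.00854802 = -0.07709598
New price ≈ 93.71 × (1 - 0.07709598) = 86.4853357142.

CHF 86.485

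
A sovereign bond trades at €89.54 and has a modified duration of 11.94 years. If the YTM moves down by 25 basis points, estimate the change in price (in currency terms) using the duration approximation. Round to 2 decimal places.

Duration approximation: ΔP/P ≈ -D_mod · Δy = -11.94 × (-0.0025) = +0.029850.
ΔP ≈ 89.54 × (+0.029850) = +2.672769.

+€2.67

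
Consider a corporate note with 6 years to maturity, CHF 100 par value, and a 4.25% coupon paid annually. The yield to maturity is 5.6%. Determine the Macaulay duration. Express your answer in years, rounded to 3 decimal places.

Periodic yield y = 0.056. Discount each cash flow and weight by its year:
  t   CF        PV=CF/(1+0.056)^t    t·PV
  1         4.25         4.0246         4.0246
  2         4.25         3.8112         7.6224
  3         4.25         3.6091        10.8273
  4         4.25         3.4177        13.6708
  5         4.25         3.2365        16.1823
  6       104.25        75.1783       451.0699
  Σ                     93.2774       503.3972
Price P = Σ PV = 93.2774.
Macaulay duration = Σ(t·PV) / P = 503.3972 / 93.2774 = 5.39678 years.

5.397 years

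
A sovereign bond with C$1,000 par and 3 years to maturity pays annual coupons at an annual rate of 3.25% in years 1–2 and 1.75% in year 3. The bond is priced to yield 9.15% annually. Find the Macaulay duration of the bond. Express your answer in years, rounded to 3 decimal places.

2.897 years

Periodic yield y = 0.0915. Discount each cash flow and weight by its year:
  t   CF        PV=CF/(1+0.0915)^t    t·PV
  1        32.50        29.7755        29.7755
  2        32.50        27.2795        54.5589
  3     1,017.50       782.4619     2,347.3857
  Σ                    839.5169     2,431.7202
Price P = Σ PV = 839.5169.
Macaulay duration = Σ(t·PV) / P = 2,431.7202 / 839.5169 = 2.89657 years.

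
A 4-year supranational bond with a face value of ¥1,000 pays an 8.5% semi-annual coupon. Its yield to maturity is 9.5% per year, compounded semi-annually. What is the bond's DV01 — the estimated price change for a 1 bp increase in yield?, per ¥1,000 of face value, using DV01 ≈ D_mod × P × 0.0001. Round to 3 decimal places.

Periodic yield y = 0.0475.
  t   CF        PV=CF/(1+0.0475)^t    t·PV
  1        42.50        40.5728        40.5728
  2        42.50        38.7330        77.4660
  3        42.50        36.9766       110.9298
  4        42.50        35.2998       141.1994
  5        42.50        33.6991       168.4957
  6        42.50        32.1710       193.0261
  7        42.50        30.7122       214.9853
  8     1,042.50       719.1903     5,753.5223
  Σ                    967.3548     6,700.1972
P = 967.3548; D_Mac = 6.92631 half-year periods = 3.46315 yrs; D_mod = 3.30611 yrs.
DV01 ≈ 3.30611 × 967.3548 × 0.0001 = 0.319818.

¥0.320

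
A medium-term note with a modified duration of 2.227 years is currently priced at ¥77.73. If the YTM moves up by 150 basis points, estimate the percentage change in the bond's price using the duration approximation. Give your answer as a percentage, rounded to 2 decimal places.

Duration approximation: ΔP/P ≈ -D_mod · Δy = -2.227 × (+0.015) = -0.033405.
As a percentage: -3.3405%.

-3.34%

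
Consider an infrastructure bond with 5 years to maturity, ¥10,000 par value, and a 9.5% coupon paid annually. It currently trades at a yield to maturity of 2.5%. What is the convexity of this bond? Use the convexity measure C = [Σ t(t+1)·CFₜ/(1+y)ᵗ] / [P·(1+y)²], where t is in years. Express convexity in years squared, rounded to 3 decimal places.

23.373

With y = 0.025:
  t   CF        PV=CF/(1+0.025)^t    t·PV        t(t+1)·PV
  1       950.00       926.8293       926.8293       1,853.6585
  2       950.00       904.2237     1,808.4474       5,425.3421
  3       950.00       882.1694     2,646.5083      10,586.0333
  4       950.00       860.6531     3,442.6125      17,213.0623
  5    10,950.00     9,678.2044    48,391.0222     290,346.1335
  Σ                 13,252.0799    57,215.4196     325,424.2296
P = 13,252.0799.
Convexity = Σ t(t+1)·PV / [P·(1+y)²] = 325,424.2296 / (13,252.0799 × 1.050625) = 23.37320.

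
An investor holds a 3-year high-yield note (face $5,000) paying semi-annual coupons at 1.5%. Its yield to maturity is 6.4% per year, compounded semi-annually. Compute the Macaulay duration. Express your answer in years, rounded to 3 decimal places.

2.940 years

Periodic yield y = 0.032. Discount each cash flow and weight by its period:
  t   CF        PV=CF/(1+0.032)^t    t·PV
  1        37.50        36.3372        36.3372
  2        37.50        35.2105        70.4209
  3        37.50        34.1187       102.3560
  4        37.50        33.0607       132.2429
  5        37.50        32.0356       160.1780
  6     5,037.50     4,170.0079    25,020.0473
  Σ                  4,340.7706    25,521.5824
Price P = Σ PV = 4,340.7706.
Macaulay duration = Σ(t·PV) / P = 25,521.5824 / 4,340.7706 = 5.87951 half-year periods.
In years: 5.87951 / 2 = 2.93975 years.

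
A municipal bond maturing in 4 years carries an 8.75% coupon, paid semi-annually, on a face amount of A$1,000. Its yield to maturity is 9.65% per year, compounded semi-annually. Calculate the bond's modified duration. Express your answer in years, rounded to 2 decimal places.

3.29 years

Periodic yield y = 0.04825. First find Macaulay duration:
  t   CF        PV=CF/(1+0.04825)^t    t·PV
  1        43.75        41.7362        41.7362
  2        43.75        39.8151        79.6303
  3        43.75        37.9825       113.9475
  4        43.75        36.2342       144.9368
  5        43.75        34.5664       172.8318
  6        43.75        32.9753       197.8518
  7        43.75        31.4575       220.2024
  8     1,043.75       715.9415     5,727.5318
  Σ                    970.7087     6,698.6686
P = 970.7087; Macaulay duration = 6,698.6686 / 970.7087 = 6.90080 half-year periods = 3.45040 years.
Modified duration = D_Mac / (1 + y) = 3.45040 / 1.04825 = 3.29158 years.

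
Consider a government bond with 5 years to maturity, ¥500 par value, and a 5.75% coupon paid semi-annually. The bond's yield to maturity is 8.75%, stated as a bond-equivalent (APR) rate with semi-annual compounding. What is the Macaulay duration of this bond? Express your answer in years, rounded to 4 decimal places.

Periodic yield y = 0.04375. Discount each cash flow and weight by its period:
  t   CF        PV=CF/(1+0.04375)^t    t·PV
  1       14.375        13.7725        13.7725
  2       14.375        13.1952        26.3903
  3       14.375        12.6421        37.9262
  4       14.375        12.1122        48.4487
  5       14.375        11.6045        58.0224
  6       14.375        11.1181        66.7083
  7       14.375        10.6520        74.5642
  8       14.375        10.2055        81.6443
  9       14.375         9.7778        87.9999
  10     514.375       335.2085     3,352.0846
  Σ                    440.2882     3,847.5614
Price P = Σ PV = 440.2882.
Macaulay duration = Σ(t·PV) / P = 3,847.5614 / 440.2882 = 8.73873 half-year periods.
In years: 8.73873 / 2 = 4.36937 years.

4.3694 years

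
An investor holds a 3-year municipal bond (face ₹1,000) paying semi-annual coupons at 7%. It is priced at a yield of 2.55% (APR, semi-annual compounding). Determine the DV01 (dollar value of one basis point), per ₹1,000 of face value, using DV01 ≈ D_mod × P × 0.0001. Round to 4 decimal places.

₹0.3089

Periodic yield y = 0.01275.
  t   CF        PV=CF/(1+0.01275)^t    t·PV
  1        35.00        34.5594        34.5594
  2        35.00        34.1243        68.2486
  3        35.00        33.6947       101.0840
  4        35.00        33.2705       133.0819
  5        35.00        32.8516       164.2581
  6     1,035.00       959.2390     5,755.4341
  Σ                  1,127.7394     6,256.6661
P = 1,127.7394; D_Mac = 5.54797 half-year periods = 2.77399 yrs; D_mod = 2.73906 yrs.
DV01 ≈ 2.73906 × 1,127.7394 × 0.0001 = 0.308895.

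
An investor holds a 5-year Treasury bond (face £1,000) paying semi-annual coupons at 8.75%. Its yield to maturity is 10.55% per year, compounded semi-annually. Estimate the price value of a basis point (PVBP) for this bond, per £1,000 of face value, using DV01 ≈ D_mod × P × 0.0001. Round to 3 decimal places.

£0.364

Periodic yield y = 0.05275.
  t   CF        PV=CF/(1+0.05275)^t    t·PV
  1        43.75        41.5578        41.5578
  2        43.75        39.4755        78.9510
  3        43.75        37.4975       112.4925
  4        43.75        35.6186       142.4745
  5        43.75        33.8339       169.1694
  6        43.75        32.1386       192.8314
  7        43.75        30.5282       213.6975
  8        43.75        28.9985       231.9883
  9        43.75        27.5455       247.9096
  10    1,043.75       624.2291     6,242.2907
  Σ                    931.4232     7,673.3626
P = 931.4232; D_Mac = 8.23832 half-year periods = 4.11916 yrs; D_mod = 3.91276 yrs.
DV01 ≈ 3.91276 × 931.4232 × 0.0001 = 0.364444.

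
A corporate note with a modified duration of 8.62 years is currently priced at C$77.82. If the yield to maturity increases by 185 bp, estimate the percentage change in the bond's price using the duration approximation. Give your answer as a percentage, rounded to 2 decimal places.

-15.95%

Duration approximation: ΔP/P ≈ -D_mod · Δy = -8.62 × (+0.0185) = -0.159470.
As a percentage: -15.9470%.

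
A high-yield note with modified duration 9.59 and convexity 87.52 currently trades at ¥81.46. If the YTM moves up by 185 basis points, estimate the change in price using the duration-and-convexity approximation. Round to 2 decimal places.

-¥13.23

Duration effect: -D_mod·Δy = -9.59 × (+0.0185) = -0.177415
Convexity effect: ½·C·(Δy)² = 0.5 × 87.52 × (0.0185)² = +0.01497686
ΔP/P ≈ -0.177415 + 0.01497686 = -0.16243814
ΔP ≈ 81.46 × (-0.16243814) = -13.2322108844.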